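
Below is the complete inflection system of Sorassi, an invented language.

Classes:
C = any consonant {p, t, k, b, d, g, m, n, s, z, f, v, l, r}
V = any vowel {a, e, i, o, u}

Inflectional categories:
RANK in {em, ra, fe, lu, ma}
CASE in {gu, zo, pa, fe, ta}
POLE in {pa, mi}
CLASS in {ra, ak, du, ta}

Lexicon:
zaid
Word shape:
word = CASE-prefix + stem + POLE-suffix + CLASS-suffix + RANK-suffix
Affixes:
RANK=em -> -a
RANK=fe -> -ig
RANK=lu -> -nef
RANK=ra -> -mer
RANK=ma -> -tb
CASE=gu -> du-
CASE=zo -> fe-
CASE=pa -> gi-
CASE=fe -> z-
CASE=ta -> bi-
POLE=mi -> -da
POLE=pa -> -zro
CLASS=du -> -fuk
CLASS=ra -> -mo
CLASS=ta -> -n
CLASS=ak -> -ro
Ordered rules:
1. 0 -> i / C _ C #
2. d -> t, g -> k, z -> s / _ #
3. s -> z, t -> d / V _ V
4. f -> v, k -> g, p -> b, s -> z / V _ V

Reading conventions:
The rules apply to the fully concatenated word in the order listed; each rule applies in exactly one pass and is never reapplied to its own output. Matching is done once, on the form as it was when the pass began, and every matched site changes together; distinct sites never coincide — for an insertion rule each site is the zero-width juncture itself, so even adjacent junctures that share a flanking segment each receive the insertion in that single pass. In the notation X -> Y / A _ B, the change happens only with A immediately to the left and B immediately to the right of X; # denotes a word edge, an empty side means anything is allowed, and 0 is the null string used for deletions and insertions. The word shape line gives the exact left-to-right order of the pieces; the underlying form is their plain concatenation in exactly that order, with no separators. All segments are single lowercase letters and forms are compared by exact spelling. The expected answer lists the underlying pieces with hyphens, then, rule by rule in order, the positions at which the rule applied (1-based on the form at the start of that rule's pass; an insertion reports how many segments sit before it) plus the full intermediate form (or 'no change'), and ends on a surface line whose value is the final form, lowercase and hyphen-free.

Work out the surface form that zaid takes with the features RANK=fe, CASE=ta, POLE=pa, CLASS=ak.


underlying: bi-zaid-zro-ro-ig
1. 0 -> i / C _ C #: no change
2. d -> t, g -> k, z -> s / _ #: fires at position(s) 13: bizaidzroroik
3. s -> z, t -> d / V _ V: no change
4. f -> v, k -> g, p -> b, s -> z / V _ V: no change
surface: bizaidzroroik


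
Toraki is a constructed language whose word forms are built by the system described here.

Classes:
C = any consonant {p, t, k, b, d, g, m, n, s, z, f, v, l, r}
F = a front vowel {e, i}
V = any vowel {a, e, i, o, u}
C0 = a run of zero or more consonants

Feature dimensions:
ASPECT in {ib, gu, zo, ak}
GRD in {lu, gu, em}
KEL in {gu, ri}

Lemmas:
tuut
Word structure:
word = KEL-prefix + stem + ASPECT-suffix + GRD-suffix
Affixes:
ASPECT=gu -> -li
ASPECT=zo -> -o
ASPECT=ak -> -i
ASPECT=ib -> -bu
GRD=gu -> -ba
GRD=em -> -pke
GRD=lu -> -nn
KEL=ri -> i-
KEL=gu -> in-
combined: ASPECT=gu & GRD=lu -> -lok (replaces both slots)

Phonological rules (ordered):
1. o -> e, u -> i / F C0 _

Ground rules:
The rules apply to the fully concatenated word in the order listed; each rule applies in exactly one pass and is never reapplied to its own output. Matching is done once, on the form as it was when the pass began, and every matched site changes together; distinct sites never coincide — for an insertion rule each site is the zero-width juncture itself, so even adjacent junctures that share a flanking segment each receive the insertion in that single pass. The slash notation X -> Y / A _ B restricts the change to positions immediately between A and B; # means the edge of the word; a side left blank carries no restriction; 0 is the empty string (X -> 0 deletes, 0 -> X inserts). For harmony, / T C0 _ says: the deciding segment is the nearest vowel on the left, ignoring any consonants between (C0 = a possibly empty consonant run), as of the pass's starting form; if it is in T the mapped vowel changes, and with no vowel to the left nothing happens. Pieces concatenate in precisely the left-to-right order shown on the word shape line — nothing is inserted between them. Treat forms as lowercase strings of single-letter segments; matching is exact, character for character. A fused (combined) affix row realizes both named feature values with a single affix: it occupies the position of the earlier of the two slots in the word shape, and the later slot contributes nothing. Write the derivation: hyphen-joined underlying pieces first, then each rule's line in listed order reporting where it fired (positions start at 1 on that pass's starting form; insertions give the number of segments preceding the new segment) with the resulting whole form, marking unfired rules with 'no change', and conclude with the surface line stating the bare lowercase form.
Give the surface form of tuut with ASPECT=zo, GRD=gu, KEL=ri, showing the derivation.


underlying: i-tuut-o-ba
1. o -> e, u -> i / F C0 _: fires at position(s) 3: itiutoba
surface: itiutoba


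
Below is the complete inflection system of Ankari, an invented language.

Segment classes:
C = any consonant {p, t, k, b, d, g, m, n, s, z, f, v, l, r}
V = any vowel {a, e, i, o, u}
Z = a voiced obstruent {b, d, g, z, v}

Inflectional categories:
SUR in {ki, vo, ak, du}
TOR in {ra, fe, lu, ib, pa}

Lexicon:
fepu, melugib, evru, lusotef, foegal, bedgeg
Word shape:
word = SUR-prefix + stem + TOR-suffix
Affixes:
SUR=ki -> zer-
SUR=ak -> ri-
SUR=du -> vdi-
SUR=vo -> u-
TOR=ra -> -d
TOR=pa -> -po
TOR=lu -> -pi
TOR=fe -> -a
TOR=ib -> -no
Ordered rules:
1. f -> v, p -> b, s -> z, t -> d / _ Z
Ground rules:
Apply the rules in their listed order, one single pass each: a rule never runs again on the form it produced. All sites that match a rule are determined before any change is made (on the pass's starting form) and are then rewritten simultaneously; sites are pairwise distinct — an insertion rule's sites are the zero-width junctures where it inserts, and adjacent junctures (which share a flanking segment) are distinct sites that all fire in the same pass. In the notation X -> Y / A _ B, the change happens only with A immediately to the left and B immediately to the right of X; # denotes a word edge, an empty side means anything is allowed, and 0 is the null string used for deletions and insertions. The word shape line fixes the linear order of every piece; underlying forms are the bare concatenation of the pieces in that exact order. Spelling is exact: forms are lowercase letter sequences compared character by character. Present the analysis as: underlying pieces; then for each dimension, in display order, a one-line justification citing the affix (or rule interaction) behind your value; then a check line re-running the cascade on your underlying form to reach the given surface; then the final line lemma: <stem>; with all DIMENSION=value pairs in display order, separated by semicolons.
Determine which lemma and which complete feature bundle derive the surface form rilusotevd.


underlying: ri-lusotef-d
SUR=ak - signalled by the affix ri-
TOR=ra - signalled by the affix -d
check: rilusotefd -> rilusotevd
lemma: lusotef; SUR=ak; TOR=ra


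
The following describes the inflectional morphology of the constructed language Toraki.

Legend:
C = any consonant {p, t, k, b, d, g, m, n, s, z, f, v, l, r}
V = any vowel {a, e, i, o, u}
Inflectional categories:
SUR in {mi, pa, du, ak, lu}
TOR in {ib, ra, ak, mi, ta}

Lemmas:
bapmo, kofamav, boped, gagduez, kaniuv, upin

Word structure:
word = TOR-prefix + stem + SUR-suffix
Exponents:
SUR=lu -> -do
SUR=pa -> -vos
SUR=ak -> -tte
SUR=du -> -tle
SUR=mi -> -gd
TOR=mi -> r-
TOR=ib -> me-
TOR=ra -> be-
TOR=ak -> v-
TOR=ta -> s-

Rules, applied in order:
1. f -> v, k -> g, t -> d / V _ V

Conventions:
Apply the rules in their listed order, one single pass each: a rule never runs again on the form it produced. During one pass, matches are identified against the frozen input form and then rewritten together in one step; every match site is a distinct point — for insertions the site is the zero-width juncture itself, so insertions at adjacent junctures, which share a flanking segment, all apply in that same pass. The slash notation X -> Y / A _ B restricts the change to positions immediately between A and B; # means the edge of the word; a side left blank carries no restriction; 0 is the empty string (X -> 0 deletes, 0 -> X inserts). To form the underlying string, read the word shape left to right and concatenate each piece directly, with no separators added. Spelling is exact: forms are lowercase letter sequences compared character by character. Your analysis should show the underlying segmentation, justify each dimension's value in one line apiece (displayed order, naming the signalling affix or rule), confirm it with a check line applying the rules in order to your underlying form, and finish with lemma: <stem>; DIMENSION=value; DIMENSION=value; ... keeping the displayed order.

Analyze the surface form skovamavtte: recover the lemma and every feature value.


underlying: s-kofamav-tte
SUR=ak - signalled by the affix -tte
TOR=ta - signalled by the affix s-
check: skofamavtte -> skovamavtte
lemma: kofamav; SUR=ak; TOR=ta


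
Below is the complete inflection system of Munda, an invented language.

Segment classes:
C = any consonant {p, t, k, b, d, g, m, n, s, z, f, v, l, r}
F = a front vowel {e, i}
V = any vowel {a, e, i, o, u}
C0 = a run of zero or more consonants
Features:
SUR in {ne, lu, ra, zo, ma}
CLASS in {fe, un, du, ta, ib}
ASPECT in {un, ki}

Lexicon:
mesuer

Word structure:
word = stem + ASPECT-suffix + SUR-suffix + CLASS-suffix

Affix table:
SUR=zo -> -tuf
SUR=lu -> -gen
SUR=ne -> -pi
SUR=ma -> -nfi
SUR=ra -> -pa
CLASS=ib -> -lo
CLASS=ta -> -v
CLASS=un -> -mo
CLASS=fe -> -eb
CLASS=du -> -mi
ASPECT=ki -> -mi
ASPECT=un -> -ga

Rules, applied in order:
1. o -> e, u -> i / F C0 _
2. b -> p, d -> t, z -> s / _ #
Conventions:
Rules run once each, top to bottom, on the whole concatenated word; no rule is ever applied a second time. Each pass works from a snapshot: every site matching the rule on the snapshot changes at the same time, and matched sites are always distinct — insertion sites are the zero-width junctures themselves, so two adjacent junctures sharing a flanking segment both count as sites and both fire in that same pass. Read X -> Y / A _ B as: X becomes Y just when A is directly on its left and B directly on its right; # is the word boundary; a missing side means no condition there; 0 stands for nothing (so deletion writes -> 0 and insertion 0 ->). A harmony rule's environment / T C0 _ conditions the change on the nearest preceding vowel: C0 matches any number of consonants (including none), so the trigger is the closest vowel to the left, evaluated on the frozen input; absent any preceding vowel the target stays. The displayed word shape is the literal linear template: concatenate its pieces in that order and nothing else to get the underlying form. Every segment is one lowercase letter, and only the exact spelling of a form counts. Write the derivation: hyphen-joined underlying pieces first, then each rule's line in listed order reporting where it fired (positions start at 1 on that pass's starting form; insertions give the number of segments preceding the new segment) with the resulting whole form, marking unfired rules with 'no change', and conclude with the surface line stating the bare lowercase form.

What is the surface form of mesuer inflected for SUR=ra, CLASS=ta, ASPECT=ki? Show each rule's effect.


underlying: mesuer-mi-pa-v
1. o -> e, u -> i / F C0 _: fires at position(s) 4: mesiermipav
2. b -> p, d -> t, z -> s / _ #: no change
surface: mesiermipav


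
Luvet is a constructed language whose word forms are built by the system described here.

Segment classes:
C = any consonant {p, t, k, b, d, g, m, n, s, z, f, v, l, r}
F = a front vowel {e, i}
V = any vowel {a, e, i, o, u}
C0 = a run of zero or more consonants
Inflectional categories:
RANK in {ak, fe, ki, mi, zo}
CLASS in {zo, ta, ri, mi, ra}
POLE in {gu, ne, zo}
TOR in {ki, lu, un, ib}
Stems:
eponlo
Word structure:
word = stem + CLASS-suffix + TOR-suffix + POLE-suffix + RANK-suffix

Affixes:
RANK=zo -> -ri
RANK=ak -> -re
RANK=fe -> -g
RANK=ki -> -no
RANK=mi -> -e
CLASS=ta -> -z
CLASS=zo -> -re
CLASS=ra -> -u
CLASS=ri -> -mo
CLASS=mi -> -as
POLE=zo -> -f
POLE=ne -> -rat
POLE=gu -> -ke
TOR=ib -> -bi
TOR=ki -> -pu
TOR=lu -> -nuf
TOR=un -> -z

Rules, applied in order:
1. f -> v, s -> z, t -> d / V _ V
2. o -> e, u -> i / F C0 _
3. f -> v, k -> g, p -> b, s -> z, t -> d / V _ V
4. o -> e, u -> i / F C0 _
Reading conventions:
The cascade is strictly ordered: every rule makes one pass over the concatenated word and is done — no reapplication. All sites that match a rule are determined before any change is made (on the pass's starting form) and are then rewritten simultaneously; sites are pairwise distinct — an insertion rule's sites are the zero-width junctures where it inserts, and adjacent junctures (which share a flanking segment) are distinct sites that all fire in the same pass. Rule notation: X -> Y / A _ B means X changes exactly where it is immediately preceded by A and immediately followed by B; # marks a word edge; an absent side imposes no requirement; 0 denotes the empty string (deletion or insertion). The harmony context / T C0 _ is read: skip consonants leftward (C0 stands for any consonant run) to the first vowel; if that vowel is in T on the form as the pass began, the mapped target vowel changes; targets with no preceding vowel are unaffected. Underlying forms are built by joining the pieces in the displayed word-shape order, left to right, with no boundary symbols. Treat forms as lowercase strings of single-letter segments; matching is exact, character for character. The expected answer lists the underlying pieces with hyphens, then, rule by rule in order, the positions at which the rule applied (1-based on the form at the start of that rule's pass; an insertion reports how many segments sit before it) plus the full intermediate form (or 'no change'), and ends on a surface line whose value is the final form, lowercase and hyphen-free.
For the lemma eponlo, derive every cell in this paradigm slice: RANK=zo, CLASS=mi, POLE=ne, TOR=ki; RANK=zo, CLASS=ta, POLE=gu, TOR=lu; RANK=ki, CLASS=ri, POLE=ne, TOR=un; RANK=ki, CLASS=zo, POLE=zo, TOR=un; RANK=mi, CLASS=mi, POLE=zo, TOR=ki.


cell RANK=zo, CLASS=mi, POLE=ne, TOR=ki:
underlying: eponlo-as-pu-rat-ri
1. f -> v, s -> z, t -> d / V _ V: no change
2. o -> e, u -> i / F C0 _: fires at position(s) 3: epenloaspuratri
3. f -> v, k -> g, p -> b, s -> z, t -> d / V _ V: fires at position(s) 2: ebenloaspuratri
4. o -> e, u -> i / F C0 _: fires at position(s) 6: ebenleaspuratri
surface: ebenleaspuratri

cell RANK=zo, CLASS=ta, POLE=gu, TOR=lu:
underlying: eponlo-z-nuf-ke-ri
1. f -> v, s -> z, t -> d / V _ V: no change
2. o -> e, u -> i / F C0 _: fires at position(s) 3: epenloznufkeri
3. f -> v, k -> g, p -> b, s -> z, t -> d / V _ V: fires at position(s) 2: ebenloznufkeri
4. o -> e, u -> i / F C0 _: fires at position(s) 6: ebenleznufkeri
surface: ebenleznufkeri

cell RANK=ki, CLASS=ri, POLE=ne, TOR=un:
underlying: eponlo-mo-z-rat-no
1. f -> v, s -> z, t -> d / V _ V: no change
2. o -> e, u -> i / F C0 _: fires at position(s) 3: epenlomozratno
3. f -> v, k -> g, p -> b, s -> z, t -> d / V _ V: fires at position(s) 2: ebenlomozratno
4. o -> e, u -> i / F C0 _: fires at position(s) 6: ebenlemozratno
surface: ebenlemozratno

cell RANK=ki, CLASS=zo, POLE=zo, TOR=un:
underlying: eponlo-re-z-f-no
1. f -> v, s -> z, t -> d / V _ V: no change
2. o -> e, u -> i / F C0 _: fires at position(s) 3, 12: epenlorezfne
3. f -> v, k -> g, p -> b, s -> z, t -> d / V _ V: fires at position(s) 2: ebenlorezfne
4. o -> e, u -> i / F C0 _: fires at position(s) 6: ebenlerezfne
surface: ebenlerezfne

cell RANK=mi, CLASS=mi, POLE=zo, TOR=ki:
underlying: eponlo-as-pu-f-e
1. f -> v, s -> z, t -> d / V _ V: fires at position(s) 11: eponloaspuve
2. o -> e, u -> i / F C0 _: fires at position(s) 3: epenloaspuve
3. f -> v, k -> g, p -> b, s -> z, t -> d / V _ V: fires at position(s) 2: ebenloaspuve
4. o -> e, u -> i / F C0 _: fires at position(s) 6: ebenleaspuve
surface: ebenleaspuve


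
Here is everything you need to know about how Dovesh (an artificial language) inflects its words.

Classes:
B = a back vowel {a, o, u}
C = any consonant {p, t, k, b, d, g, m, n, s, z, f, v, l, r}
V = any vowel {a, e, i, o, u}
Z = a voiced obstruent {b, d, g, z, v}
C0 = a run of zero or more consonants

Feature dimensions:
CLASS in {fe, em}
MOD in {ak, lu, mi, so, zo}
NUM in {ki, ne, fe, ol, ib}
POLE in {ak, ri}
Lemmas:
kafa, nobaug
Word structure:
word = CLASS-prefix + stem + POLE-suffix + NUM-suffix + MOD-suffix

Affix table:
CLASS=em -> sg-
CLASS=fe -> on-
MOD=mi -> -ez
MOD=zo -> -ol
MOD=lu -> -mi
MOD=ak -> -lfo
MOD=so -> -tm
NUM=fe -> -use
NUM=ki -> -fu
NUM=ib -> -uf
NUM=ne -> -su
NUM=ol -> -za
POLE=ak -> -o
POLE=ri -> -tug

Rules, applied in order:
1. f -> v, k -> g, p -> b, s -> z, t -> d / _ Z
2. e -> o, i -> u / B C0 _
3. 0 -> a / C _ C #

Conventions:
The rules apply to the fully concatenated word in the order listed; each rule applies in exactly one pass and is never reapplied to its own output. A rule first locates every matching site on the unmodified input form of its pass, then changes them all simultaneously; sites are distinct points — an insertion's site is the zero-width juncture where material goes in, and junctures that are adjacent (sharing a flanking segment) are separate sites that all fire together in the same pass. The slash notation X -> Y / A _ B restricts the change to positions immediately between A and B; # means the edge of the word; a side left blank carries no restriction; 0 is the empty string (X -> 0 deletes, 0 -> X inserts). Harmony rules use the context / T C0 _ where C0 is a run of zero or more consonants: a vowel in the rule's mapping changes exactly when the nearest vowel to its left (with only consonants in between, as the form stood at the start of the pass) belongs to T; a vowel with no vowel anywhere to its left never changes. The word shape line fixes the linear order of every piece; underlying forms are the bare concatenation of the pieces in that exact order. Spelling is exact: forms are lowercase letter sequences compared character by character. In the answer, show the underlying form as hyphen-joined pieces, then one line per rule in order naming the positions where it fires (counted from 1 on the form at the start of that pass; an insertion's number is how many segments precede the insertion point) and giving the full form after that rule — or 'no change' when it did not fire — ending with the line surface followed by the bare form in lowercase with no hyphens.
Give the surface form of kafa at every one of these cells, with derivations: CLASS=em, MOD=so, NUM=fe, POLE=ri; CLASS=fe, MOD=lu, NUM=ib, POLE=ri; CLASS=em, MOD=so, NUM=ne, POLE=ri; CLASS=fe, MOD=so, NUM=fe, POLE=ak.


cell CLASS=em, MOD=so, NUM=fe, POLE=ri:
underlying: sg-kafa-tug-use-tm
1. f -> v, k -> g, p -> b, s -> z, t -> d / _ Z: fires at position(s) 1: zgkafatugusetm
2. e -> o, i -> u / B C0 _: fires at position(s) 12: zgkafatugusotm
3. 0 -> a / C _ C #: inserts after position(s) 13: zgkafatugusotam
surface: zgkafatugusotam

cell CLASS=fe, MOD=lu, NUM=ib, POLE=ri:
underlying: on-kafa-tug-uf-mi
1. f -> v, k -> g, p -> b, s -> z, t -> d / _ Z: no change
2. e -> o, i -> u / B C0 _: fires at position(s) 13: onkafatugufmu
3. 0 -> a / C _ C #: no change
surface: onkafatugufmu

cell CLASS=em, MOD=so, NUM=ne, POLE=ri:
underlying: sg-kafa-tug-su-tm
1. f -> v, k -> g, p -> b, s -> z, t -> d / _ Z: fires at position(s) 1: zgkafatugsutm
2. e -> o, i -> u / B C0 _: no change
3. 0 -> a / C _ C #: inserts after position(s) 12: zgkafatugsutam
surface: zgkafatugsutam

cell CLASS=fe, MOD=so, NUM=fe, POLE=ak:
underlying: on-kafa-o-use-tm
1. f -> v, k -> g, p -> b, s -> z, t -> d / _ Z: no change
2. e -> o, i -> u / B C0 _: fires at position(s) 10: onkafaousotm
3. 0 -> a / C _ C #: inserts after position(s) 11: onkafaousotam
surface: onkafaousotam


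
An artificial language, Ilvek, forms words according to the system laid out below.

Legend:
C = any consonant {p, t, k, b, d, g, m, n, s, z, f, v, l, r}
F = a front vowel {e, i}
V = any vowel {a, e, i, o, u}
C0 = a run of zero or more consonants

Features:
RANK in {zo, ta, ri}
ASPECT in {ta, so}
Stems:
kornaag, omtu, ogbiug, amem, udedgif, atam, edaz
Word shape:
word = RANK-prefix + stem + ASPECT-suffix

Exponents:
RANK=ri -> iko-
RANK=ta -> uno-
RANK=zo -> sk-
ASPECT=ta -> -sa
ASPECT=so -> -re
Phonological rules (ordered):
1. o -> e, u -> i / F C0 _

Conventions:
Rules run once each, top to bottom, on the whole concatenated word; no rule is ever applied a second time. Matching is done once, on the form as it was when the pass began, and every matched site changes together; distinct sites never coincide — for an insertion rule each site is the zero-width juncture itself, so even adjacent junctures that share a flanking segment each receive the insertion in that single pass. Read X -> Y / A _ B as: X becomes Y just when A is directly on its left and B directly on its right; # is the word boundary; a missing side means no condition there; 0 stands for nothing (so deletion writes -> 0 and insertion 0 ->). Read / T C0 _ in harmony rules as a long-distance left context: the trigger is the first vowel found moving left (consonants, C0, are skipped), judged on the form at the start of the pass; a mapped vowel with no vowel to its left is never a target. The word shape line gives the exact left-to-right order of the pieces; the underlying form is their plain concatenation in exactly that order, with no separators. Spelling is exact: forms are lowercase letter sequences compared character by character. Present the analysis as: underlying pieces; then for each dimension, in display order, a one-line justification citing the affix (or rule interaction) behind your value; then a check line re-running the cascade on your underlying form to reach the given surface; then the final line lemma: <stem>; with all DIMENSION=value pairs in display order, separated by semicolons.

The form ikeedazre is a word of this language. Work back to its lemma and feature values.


underlying: iko-edaz-re
RANK=ri - signalled by the affix iko-
ASPECT=so - signalled by the affix -re
check: ikoedazre -> ikeedazre
lemma: edaz; RANK=ri; ASPECT=so


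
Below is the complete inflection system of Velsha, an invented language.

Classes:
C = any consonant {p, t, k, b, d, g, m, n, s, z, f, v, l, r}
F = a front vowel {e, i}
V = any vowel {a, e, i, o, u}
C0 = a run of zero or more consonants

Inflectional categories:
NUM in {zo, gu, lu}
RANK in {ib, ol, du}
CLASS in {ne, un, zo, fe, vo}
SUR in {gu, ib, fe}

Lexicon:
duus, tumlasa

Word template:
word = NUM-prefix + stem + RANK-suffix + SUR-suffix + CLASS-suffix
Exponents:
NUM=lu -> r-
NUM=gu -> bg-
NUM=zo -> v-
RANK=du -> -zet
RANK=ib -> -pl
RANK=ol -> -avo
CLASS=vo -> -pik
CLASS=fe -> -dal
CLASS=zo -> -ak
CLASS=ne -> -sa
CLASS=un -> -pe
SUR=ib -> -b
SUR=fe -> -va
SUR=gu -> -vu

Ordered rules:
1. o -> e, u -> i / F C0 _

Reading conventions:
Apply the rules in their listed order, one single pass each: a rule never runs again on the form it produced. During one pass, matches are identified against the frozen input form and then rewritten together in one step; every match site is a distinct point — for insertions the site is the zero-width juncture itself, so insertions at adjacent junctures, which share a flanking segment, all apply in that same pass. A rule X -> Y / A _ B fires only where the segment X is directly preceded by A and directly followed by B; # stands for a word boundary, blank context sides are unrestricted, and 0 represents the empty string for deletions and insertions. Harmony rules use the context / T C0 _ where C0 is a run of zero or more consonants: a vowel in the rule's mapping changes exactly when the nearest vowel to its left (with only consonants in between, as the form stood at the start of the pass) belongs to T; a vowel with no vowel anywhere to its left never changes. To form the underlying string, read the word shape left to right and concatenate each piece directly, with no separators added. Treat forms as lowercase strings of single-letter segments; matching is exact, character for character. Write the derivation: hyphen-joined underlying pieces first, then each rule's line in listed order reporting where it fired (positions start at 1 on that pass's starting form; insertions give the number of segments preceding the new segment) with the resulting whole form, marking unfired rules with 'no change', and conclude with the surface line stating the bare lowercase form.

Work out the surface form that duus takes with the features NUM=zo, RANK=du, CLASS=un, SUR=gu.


underlying: v-duus-zet-vu-pe
1. o -> e, u -> i / F C0 _: fires at position(s) 10: vduuszetvipe
surface: vduuszetvipe


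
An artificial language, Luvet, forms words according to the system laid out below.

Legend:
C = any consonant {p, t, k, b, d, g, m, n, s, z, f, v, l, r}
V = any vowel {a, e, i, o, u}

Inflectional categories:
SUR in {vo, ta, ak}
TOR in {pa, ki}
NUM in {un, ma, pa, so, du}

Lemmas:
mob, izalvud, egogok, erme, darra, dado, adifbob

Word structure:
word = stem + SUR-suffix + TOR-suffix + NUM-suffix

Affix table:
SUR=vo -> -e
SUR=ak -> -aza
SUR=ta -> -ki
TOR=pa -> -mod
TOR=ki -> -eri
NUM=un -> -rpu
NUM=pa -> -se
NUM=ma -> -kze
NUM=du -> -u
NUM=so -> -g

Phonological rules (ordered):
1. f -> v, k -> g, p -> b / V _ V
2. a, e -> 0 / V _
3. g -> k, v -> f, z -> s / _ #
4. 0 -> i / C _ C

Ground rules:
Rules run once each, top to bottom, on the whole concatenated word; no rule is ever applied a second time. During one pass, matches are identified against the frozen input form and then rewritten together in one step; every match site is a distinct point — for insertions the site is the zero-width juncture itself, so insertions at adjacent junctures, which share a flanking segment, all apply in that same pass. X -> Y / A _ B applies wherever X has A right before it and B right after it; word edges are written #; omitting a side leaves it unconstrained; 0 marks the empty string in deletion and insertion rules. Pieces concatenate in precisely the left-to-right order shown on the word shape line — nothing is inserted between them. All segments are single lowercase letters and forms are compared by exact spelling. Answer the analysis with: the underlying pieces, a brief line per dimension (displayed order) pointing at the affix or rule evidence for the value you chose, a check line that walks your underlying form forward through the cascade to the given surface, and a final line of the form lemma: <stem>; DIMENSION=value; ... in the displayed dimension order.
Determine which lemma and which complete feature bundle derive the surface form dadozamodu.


underlying: dado-aza-mod-u
SUR=ak - signalled by the affix -aza
TOR=pa - signalled by the affix -mod
NUM=du - signalled by the affix -u
check: dadoazamodu -> dadoazamodu -> dadozamodu -> dadozamodu -> dadozamodu
lemma: dado; SUR=ak; TOR=pa; NUM=du


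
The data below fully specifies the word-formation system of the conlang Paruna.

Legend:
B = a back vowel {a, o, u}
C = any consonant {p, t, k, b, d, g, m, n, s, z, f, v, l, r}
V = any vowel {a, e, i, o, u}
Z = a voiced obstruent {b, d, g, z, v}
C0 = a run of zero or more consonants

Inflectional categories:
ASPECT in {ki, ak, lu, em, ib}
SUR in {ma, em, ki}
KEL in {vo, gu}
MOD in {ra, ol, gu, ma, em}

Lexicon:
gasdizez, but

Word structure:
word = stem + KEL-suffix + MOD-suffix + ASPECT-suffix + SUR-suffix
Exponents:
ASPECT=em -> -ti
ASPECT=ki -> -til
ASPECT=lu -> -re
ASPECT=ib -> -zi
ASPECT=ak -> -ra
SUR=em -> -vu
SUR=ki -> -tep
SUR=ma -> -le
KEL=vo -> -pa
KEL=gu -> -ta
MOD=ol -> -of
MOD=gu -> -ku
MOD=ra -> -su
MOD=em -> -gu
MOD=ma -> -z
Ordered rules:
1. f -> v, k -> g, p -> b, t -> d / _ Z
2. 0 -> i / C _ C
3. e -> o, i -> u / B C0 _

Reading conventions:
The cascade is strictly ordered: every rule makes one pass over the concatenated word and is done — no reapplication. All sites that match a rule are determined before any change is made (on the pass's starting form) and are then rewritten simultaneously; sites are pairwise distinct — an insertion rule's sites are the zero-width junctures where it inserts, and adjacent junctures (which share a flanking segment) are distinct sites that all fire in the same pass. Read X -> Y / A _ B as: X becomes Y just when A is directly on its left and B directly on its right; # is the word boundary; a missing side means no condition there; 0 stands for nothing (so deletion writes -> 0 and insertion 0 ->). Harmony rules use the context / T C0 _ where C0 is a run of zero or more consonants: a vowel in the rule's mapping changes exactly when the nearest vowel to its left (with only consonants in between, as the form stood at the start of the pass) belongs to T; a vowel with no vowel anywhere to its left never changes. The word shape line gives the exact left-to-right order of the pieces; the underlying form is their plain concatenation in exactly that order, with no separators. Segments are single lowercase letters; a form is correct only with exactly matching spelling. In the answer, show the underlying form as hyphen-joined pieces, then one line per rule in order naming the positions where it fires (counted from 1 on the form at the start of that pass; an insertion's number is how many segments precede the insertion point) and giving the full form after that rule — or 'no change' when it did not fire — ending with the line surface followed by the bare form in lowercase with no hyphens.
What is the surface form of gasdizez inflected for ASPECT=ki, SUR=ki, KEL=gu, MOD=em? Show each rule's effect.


underlying: gasdizez-ta-gu-til-tep
1. f -> v, k -> g, p -> b, t -> d / _ Z: no change
2. 0 -> i / C _ C: inserts after position(s) 3, 8, 15: gasidizezitagutilitep
3. e -> o, i -> u / B C0 _: fires at position(s) 4, 16: gasudizezitagutulitep
surface: gasudizezitagutulitep


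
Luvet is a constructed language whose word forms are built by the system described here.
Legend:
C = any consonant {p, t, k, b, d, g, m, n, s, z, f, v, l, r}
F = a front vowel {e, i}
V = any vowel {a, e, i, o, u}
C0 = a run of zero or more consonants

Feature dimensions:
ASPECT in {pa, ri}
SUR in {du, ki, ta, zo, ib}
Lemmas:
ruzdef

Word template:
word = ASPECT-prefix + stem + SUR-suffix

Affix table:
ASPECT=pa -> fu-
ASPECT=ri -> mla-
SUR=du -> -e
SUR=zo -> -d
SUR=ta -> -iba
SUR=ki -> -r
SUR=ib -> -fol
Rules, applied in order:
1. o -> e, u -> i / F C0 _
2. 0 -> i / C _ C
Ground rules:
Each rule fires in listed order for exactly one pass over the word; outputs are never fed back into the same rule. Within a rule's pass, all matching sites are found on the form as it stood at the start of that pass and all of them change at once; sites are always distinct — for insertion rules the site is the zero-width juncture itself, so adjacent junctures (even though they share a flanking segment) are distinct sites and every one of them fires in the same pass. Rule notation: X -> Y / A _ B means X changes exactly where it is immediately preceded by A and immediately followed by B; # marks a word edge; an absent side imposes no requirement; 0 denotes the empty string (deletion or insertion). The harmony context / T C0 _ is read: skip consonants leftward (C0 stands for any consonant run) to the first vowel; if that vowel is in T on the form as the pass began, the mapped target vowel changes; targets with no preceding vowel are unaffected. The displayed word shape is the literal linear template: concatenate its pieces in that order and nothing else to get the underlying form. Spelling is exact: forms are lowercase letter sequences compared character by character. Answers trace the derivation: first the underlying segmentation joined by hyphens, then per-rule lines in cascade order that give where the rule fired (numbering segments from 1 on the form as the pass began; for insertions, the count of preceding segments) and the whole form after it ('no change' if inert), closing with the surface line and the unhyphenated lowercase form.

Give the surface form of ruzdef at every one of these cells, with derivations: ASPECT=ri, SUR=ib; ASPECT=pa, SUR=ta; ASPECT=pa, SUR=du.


cell ASPECT=ri, SUR=ib:
underlying: mla-ruzdef-fol
1. o -> e, u -> i / F C0 _: fires at position(s) 11: mlaruzdeffel
2. 0 -> i / C _ C: inserts after position(s) 1, 6, 9: milaruzidefifel
surface: milaruzidefifel

cell ASPECT=pa, SUR=ta:
underlying: fu-ruzdef-iba
1. o -> e, u -> i / F C0 _: no change
2. 0 -> i / C _ C: inserts after position(s) 5: furuzidefiba
surface: furuzidefiba

cell ASPECT=pa, SUR=du:
underlying: fu-ruzdef-e
1. o -> e, u -> i / F C0 _: no change
2. 0 -> i / C _ C: inserts after position(s) 5: furuzidefe
surface: furuzidefe


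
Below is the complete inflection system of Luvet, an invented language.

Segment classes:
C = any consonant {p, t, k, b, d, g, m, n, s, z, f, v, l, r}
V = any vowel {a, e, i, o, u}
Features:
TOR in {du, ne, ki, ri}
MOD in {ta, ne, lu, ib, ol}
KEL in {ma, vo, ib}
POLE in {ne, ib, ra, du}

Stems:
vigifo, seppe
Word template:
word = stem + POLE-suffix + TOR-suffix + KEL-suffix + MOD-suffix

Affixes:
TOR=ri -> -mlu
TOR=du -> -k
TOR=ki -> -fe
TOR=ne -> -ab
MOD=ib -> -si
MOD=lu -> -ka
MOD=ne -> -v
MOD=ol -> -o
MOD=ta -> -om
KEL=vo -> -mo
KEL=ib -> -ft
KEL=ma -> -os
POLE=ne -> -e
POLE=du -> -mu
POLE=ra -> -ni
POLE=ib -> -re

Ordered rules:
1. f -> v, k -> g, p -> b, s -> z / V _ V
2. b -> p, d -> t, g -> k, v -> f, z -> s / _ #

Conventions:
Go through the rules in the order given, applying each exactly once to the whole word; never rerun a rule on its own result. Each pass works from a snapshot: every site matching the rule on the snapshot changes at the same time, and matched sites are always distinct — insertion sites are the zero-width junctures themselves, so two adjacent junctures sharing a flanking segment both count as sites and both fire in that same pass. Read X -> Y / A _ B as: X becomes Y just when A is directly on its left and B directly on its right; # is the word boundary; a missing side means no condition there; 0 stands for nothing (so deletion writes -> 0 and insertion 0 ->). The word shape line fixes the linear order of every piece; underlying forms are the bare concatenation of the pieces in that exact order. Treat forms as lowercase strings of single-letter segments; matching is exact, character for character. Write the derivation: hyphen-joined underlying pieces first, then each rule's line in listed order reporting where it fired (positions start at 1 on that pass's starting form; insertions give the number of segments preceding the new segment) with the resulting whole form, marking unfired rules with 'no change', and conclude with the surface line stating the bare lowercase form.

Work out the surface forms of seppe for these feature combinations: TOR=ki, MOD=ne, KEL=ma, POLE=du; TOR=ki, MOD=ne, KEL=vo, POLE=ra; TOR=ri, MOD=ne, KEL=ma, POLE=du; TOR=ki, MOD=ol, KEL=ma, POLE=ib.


cell TOR=ki, MOD=ne, KEL=ma, POLE=du:
underlying: seppe-mu-fe-os-v
1. f -> v, k -> g, p -> b, s -> z / V _ V: fires at position(s) 8: seppemuveosv
2. b -> p, d -> t, g -> k, v -> f, z -> s / _ #: fires at position(s) 12: seppemuveosf
surface: seppemuveosf

cell TOR=ki, MOD=ne, KEL=vo, POLE=ra:
underlying: seppe-ni-fe-mo-v
1. f -> v, k -> g, p -> b, s -> z / V _ V: fires at position(s) 8: seppenivemov
2. b -> p, d -> t, g -> k, v -> f, z -> s / _ #: fires at position(s) 12: seppenivemof
surface: seppenivemof

cell TOR=ri, MOD=ne, KEL=ma, POLE=du:
underlying: seppe-mu-mlu-os-v
1. f -> v, k -> g, p -> b, s -> z / V _ V: no change
2. b -> p, d -> t, g -> k, v -> f, z -> s / _ #: fires at position(s) 13: seppemumluosf
surface: seppemumluosf

cell TOR=ki, MOD=ol, KEL=ma, POLE=ib:
underlying: seppe-re-fe-os-o
1. f -> v, k -> g, p -> b, s -> z / V _ V: fires at position(s) 8, 11: seppereveozo
2. b -> p, d -> t, g -> k, v -> f, z -> s / _ #: no change
surface: seppereveozo


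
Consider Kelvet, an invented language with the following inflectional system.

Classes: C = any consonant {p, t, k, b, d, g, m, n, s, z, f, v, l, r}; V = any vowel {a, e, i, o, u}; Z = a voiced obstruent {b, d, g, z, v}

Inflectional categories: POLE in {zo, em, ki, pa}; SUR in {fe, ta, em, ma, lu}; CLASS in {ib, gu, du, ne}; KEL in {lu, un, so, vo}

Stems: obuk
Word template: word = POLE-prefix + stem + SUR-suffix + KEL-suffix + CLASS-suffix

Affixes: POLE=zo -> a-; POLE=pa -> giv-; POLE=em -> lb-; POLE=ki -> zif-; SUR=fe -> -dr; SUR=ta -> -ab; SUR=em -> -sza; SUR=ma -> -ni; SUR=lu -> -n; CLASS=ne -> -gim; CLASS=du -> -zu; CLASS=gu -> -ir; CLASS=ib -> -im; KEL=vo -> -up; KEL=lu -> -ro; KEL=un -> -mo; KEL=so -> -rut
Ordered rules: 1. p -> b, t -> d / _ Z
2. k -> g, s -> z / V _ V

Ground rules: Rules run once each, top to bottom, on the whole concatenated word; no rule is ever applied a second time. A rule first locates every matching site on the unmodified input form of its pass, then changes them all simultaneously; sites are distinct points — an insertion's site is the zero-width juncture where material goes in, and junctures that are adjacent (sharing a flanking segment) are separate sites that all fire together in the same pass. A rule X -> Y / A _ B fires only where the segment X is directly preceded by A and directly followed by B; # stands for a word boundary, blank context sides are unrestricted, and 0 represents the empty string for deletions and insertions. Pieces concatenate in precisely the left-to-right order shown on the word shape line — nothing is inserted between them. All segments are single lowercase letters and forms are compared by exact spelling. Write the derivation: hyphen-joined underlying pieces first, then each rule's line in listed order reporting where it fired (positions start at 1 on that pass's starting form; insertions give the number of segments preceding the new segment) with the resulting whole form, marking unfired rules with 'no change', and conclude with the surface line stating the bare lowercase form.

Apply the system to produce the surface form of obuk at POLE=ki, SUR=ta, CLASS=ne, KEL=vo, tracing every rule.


underlying: zif-obuk-ab-up-gim
1. p -> b, t -> d / _ Z: fires at position(s) 11: zifobukabubgim
2. k -> g, s -> z / V _ V: fires at position(s) 7: zifobugabubgim
surface: zifobugabubgim


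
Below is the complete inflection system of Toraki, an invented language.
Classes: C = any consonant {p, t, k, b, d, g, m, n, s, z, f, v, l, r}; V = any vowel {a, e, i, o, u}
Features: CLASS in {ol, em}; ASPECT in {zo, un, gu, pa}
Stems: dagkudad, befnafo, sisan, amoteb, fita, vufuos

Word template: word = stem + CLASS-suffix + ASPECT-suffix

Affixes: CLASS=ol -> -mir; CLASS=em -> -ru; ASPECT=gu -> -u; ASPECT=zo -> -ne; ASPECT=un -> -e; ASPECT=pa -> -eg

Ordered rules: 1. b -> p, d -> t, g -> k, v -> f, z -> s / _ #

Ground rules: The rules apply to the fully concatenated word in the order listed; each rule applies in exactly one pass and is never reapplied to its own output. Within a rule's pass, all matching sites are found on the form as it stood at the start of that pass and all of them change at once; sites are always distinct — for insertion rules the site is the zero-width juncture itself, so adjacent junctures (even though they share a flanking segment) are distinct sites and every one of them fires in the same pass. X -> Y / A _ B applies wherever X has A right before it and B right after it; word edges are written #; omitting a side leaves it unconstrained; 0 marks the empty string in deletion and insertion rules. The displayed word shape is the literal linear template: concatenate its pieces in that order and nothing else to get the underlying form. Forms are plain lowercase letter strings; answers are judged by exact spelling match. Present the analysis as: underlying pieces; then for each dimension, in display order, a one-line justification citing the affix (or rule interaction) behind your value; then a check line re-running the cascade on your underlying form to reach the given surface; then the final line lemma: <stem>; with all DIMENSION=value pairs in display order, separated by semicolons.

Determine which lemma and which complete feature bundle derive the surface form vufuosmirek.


underlying: vufuos-mir-eg
CLASS=ol - signalled by the affix -mir
ASPECT=pa - signalled by the affix -eg
check: vufuosmireg -> vufuosmirek
lemma: vufuos; CLASS=ol; ASPECT=pa
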